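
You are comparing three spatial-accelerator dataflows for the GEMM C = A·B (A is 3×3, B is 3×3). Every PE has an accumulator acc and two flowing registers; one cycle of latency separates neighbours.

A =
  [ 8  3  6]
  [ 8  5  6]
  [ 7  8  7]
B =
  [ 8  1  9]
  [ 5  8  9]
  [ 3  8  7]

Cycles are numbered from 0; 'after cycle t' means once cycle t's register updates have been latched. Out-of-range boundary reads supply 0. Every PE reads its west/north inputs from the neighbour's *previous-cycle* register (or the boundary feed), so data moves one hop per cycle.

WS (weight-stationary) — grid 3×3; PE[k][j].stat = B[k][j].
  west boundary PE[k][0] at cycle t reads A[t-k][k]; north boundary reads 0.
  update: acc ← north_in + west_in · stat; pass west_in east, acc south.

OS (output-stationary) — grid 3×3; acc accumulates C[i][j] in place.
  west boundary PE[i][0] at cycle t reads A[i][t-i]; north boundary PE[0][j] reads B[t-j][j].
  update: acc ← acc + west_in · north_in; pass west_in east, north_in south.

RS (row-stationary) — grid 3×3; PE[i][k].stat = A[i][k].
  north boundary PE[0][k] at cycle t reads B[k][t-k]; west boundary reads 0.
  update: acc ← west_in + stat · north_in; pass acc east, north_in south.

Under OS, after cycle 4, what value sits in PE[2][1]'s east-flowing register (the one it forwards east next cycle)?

register = 8

OS (3×3). Following PE[2][1] plus its west/north inputs:
  0: (1,1).acc=0  regs=<0,0>
  0: (2,0).acc=0  regs=<0,0>
  0: (2,1).acc=0  regs=<0,0>
  1: (1,1).acc=0  regs=<0,0>
  1: (2,0).acc=0  regs=<0,0>
  1: (2,1).acc=0  regs=<0,0>
  2: (1,1).acc=8  regs=<8,1>
  2: (2,0).acc=56  regs=<7,8>
  2: (2,1).acc=0  regs=<0,0>
  3: (1,1).acc=48  regs=<5,8>
  3: (2,0).acc=96  regs=<8,5>
  3: (2,1).acc=7  regs=<7,1>
  4: (1,1).acc=96  regs=<6,8>
  4: (2,0).acc=117  regs=<7,3>
  4: (2,1).acc=71  regs=<8,8>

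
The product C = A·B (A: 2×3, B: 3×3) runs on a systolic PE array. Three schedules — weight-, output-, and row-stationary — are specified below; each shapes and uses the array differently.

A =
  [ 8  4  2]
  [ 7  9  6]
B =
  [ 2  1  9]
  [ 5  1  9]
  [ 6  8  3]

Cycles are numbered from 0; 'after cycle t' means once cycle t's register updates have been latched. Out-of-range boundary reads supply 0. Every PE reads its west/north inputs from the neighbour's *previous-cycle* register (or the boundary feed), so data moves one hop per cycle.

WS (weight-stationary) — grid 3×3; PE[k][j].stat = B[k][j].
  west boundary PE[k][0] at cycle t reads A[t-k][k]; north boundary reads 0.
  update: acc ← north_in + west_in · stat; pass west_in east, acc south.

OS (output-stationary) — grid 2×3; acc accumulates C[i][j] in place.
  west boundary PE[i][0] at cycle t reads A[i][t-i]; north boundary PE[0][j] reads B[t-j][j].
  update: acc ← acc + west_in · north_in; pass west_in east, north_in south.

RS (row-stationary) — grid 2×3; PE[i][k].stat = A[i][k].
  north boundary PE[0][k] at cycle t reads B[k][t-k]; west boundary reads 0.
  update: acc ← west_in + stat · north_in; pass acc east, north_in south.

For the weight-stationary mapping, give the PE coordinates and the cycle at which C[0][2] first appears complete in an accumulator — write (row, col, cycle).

(row, col, cycle) = (2, 2, 4)

WS — PE[2][2] is where C[0][2] collects:
  t=0 PE[2][2]: acc=0 h=0 v=0
  t=1 PE[2][2]: acc=0 h=0 v=0
  t=2 PE[2][2]: acc=0 h=0 v=0
  t=3 PE[2][2]: acc=0 h=0 v=0
  t=4 PE[2][2]: acc=114 h=2 v=114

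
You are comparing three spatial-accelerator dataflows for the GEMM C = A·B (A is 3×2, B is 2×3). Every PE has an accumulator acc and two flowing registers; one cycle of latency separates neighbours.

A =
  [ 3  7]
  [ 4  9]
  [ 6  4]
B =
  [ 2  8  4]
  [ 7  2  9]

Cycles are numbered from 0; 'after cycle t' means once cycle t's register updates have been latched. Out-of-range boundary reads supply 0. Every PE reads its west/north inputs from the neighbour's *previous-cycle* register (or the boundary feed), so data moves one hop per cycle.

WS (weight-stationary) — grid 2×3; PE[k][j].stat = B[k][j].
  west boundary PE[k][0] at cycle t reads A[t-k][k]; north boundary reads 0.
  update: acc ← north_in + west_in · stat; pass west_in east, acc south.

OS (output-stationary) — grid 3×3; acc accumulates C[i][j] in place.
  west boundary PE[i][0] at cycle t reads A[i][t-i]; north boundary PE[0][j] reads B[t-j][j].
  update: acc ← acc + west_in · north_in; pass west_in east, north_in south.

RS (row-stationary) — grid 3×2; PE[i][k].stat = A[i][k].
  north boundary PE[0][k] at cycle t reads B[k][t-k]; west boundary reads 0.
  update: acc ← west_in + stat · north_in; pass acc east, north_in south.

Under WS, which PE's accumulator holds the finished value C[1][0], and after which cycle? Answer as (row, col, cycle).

(row, col, cycle) = (1, 0, 2)

WS — PE[1][0] is where C[1][0] collects:
  @0  [1,0]  acc 0  |  →0  ↓0
  @1  [1,0]  acc 55  |  →7  ↓55
  @2  [1,0]  acc 71  |  →9  ↓71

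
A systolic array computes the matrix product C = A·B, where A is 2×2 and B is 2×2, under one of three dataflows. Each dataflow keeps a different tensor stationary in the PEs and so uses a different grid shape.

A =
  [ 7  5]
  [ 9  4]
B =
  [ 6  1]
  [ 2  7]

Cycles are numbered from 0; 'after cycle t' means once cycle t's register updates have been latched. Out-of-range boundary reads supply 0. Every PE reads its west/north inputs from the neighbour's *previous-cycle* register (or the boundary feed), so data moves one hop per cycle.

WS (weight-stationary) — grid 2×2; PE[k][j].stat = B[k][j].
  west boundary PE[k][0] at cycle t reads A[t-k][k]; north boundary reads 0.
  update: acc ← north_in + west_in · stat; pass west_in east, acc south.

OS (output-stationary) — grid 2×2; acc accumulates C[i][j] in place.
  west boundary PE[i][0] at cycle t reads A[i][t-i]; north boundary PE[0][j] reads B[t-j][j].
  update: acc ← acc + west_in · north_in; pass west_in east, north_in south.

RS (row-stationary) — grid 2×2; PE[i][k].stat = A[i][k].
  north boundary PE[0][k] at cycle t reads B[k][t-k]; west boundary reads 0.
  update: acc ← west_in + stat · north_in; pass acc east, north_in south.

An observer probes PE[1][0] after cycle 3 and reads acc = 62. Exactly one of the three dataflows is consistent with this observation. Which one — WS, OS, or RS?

dataflow = OS

WS [2×2] PE[1][0] across cycles:
  @0  [1,0]  acc 0  |  →0  ↓0
  @1  [1,0]  acc 52  |  →5  ↓52
  @2  [1,0]  acc 62  |  →4  ↓62
  @3  [1,0]  acc 0  |  →0  ↓0
OS [2×2] PE[1][0] across cycles:
  @0  [1,0]  acc 0  |  →0  ↓0
  @1  [1,0]  acc 54  |  →9  ↓6
  @2  [1,0]  acc 62  |  →4  ↓2
  @3  [1,0]  acc 62  |  →0  ↓0
RS [2×2] PE[1][0] across cycles:
  @0  [1,0]  acc 0  |  →0  ↓0
  @1  [1,0]  acc 54  |  →54  ↓6
  @2  [1,0]  acc 9  |  →9  ↓1
  @3  [1,0]  acc 0  |  →0  ↓0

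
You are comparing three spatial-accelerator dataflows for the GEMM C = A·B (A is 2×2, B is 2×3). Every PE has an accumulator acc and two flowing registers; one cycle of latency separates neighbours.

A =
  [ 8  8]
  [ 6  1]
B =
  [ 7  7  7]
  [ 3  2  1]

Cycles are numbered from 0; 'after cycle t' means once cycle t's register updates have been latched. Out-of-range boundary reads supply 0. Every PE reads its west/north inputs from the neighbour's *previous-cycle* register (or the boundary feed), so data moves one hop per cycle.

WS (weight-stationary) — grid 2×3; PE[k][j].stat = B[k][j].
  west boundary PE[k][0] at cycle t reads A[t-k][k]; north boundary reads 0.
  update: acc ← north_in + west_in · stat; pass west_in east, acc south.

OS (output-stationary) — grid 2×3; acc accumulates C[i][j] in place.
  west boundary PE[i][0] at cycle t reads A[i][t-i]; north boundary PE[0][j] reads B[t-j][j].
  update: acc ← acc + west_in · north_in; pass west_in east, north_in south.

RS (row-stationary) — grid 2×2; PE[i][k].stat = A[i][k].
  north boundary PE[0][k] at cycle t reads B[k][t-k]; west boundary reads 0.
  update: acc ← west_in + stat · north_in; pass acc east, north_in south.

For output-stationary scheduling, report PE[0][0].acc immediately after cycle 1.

PE[0][0].acc = 80

OS 2×3: PE[0][0] cycle-by-cycle (with neighbour feeds):
  @0  [0,0]  acc 56  |  →8  ↓7
  @1  [0,0]  acc 80  |  →8  ↓3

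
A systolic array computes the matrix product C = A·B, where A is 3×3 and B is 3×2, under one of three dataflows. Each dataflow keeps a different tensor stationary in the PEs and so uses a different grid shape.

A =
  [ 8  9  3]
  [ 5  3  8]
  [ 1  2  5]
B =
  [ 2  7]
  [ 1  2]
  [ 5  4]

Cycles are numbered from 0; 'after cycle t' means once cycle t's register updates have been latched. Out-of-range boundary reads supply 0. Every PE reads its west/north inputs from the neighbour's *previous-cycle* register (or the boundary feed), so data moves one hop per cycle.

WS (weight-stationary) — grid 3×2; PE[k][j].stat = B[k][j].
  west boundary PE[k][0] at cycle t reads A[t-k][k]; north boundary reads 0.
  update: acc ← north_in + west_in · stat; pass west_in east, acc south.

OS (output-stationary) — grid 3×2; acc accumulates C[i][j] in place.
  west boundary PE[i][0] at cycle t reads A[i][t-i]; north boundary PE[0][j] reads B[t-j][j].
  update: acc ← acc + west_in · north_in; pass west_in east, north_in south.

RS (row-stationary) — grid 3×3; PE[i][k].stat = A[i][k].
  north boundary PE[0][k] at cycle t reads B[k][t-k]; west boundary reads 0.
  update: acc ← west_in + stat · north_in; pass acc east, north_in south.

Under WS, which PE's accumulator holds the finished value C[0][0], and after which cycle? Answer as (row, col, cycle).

(row, col, cycle) = (2, 0, 2)

Under WS, C[0][0] lands at PE[2][0]:
  0: (2,0).acc=0  regs=<0,0>
  1: (2,0).acc=0  regs=<0,0>
  2: (2,0).acc=40  regs=<3,40>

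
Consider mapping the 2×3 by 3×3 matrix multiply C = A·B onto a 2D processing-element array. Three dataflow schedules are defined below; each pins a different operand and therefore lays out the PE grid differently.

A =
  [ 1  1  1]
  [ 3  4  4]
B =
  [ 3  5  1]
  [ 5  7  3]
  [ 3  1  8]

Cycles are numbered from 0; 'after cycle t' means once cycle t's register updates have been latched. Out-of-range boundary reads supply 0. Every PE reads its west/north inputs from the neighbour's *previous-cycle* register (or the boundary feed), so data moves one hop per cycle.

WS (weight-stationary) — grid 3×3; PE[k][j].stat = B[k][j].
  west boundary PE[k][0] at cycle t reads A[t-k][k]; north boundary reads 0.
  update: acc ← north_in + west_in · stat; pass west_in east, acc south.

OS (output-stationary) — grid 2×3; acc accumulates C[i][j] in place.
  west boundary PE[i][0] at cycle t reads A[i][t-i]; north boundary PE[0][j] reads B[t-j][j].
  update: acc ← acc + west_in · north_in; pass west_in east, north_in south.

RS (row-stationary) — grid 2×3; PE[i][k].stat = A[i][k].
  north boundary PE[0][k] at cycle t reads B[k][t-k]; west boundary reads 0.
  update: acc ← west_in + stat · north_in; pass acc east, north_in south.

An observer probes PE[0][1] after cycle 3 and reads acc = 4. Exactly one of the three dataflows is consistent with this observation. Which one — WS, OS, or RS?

WS (3×3 grid), PE[0][1]:
  @0  [0,1]  acc 0  |  →0  ↓0
  @1  [0,1]  acc 5  |  →1  ↓5
  @2  [0,1]  acc 15  |  →3  ↓15
  @3  [0,1]  acc 0  |  →0  ↓0
OS (2×3 grid), PE[0][1]:
  @0  [0,1]  acc 0  |  →0  ↓0
  @1  [0,1]  acc 5  |  →1  ↓5
  @2  [0,1]  acc 12  |  →1  ↓7
  @3  [0,1]  acc 13  |  →1  ↓1
RS (2×3 grid), PE[0][1]:
  @0  [0,1]  acc 0  |  →0  ↓0
  @1  [0,1]  acc 8  |  →8  ↓5
  @2  [0,1]  acc 12  |  →12  ↓7
  @3  [0,1]  acc 4  |  →4  ↓3

dataflow = RS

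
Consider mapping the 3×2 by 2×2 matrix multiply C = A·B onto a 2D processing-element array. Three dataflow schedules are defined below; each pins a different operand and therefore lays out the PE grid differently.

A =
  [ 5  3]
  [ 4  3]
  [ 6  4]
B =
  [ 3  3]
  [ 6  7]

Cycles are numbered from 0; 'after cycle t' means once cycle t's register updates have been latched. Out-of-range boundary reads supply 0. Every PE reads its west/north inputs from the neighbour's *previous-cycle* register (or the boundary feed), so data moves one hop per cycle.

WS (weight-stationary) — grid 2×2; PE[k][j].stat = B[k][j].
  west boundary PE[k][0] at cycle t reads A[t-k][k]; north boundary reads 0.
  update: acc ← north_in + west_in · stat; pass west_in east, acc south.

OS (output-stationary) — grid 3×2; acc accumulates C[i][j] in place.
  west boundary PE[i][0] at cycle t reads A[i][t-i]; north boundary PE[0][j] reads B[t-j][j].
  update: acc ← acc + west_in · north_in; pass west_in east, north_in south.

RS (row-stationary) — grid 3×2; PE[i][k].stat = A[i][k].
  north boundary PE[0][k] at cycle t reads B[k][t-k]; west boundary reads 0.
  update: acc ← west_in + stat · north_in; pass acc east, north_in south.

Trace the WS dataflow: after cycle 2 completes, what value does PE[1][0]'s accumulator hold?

Tracing WS — 2×2 array, target PE[1][0]:
  [0] (0,0) acc=15 (h:5 v:15)
  [0] (1,0) acc=0 (h:0 v:0)
  [1] (0,0) acc=12 (h:4 v:12)
  [1] (1,0) acc=33 (h:3 v:33)
  [2] (0,0) acc=18 (h:6 v:18)
  [2] (1,0) acc=30 (h:3 v:30)

PE[1][0].acc = 30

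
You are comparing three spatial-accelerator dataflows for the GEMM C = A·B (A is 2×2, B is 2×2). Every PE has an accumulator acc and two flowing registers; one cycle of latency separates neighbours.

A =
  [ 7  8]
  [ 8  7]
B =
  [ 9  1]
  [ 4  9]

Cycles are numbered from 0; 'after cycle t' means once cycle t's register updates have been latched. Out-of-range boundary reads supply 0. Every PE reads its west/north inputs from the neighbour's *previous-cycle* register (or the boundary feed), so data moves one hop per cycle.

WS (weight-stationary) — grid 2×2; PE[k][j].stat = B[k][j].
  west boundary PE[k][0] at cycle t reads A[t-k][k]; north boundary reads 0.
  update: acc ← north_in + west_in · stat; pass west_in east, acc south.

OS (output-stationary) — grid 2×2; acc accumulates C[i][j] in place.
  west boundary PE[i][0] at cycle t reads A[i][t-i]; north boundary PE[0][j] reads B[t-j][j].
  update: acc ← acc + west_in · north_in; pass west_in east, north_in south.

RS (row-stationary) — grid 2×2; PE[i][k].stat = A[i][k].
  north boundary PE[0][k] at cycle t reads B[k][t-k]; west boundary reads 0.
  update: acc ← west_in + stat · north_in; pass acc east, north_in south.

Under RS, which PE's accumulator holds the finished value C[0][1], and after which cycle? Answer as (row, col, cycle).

RS: C[0][1] accumulates in PE[0][1]:
  step 0 · PE0,1: acc=0; fwd→0 fwd↓0
  step 1 · PE0,1: acc=95; fwd→95 fwd↓4
  step 2 · PE0,1: acc=79; fwd→79 fwd↓9

(row, col, cycle) = (0, 1, 2)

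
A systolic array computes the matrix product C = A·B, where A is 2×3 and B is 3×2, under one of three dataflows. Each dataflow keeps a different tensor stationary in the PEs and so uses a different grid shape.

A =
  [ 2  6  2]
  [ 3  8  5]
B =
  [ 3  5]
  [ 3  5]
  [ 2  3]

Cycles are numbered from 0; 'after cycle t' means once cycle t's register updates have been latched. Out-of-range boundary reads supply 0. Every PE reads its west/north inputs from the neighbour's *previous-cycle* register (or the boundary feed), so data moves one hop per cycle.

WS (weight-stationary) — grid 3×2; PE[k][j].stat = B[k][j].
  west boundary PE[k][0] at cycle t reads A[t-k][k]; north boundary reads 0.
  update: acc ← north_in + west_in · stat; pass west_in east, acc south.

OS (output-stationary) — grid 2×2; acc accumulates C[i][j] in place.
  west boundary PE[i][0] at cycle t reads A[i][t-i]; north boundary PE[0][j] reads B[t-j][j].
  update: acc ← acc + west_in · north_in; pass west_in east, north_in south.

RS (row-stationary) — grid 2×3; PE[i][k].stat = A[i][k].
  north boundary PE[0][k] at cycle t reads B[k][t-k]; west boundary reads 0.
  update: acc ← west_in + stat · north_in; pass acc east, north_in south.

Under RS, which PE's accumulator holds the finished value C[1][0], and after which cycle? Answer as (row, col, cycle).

(row, col, cycle) = (1, 2, 3)

RS — PE[1][2] is where C[1][0] collects:
  c0 r1c2: 0 / 0 / 0
  c1 r1c2: 0 / 0 / 0
  c2 r1c2: 0 / 0 / 0
  c3 r1c2: 43 / 43 / 2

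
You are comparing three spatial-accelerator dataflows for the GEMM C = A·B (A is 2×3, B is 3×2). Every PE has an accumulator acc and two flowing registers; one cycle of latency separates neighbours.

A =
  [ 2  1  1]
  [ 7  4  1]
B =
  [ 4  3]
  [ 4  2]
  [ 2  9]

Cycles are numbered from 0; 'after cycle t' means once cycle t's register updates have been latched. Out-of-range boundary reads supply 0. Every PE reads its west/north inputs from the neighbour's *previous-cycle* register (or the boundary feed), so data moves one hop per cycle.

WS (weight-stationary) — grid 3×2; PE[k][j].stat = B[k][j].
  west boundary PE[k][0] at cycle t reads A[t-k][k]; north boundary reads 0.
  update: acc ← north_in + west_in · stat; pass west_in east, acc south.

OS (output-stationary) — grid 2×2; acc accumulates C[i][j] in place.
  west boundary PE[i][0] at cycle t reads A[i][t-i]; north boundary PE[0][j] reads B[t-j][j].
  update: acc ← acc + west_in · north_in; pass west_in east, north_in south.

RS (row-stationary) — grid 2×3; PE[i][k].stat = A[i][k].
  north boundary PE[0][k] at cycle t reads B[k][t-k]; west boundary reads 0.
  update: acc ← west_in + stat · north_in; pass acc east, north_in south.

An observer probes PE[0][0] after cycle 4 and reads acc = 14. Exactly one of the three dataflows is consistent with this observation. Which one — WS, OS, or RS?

Under WS (3×2), PE[0][0]:
  0: (0,0).acc=8  regs=<2,8>
  1: (0,0).acc=28  regs=<7,28>
  2: (0,0).acc=0  regs=<0,0>
  3: (0,0).acc=0  regs=<0,0>
  4: (0,0).acc=0  regs=<0,0>
Under OS (2×2), PE[0][0]:
  0: (0,0).acc=8  regs=<2,4>
  1: (0,0).acc=12  regs=<1,4>
  2: (0,0).acc=14  regs=<1,2>
  3: (0,0).acc=14  regs=<0,0>
  4: (0,0).acc=14  regs=<0,0>
Under RS (2×3), PE[0][0]:
  0: (0,0).acc=8  regs=<8,4>
  1: (0,0).acc=6  regs=<6,3>
  2: (0,0).acc=0  regs=<0,0>
  3: (0,0).acc=0  regs=<0,0>
  4: (0,0).acc=0  regs=<0,0>

dataflow = OS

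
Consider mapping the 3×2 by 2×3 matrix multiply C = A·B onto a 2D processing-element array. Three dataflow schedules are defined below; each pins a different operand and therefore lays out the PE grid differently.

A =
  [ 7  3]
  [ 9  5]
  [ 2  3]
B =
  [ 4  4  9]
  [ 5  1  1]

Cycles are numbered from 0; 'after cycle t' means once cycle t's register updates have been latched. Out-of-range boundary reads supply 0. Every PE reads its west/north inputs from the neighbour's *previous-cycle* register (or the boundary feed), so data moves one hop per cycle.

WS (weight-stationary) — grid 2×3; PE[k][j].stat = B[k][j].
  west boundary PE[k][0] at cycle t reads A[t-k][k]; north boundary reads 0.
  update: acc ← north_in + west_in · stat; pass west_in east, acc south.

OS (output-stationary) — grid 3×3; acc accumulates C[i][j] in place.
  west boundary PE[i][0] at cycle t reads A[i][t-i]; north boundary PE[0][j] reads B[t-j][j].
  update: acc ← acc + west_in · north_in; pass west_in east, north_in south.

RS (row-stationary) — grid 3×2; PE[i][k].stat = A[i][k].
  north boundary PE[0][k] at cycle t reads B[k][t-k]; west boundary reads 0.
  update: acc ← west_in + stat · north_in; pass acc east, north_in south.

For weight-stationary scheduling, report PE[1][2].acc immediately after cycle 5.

PE[1][2].acc = 21

Tracing WS — 2×3 array, target PE[1][2]:
  t=0 PE[0][2]: acc=0 h=0 v=0
  t=0 PE[1][1]: acc=0 h=0 v=0
  t=0 PE[1][2]: acc=0 h=0 v=0
  t=1 PE[0][2]: acc=0 h=0 v=0
  t=1 PE[1][1]: acc=0 h=0 v=0
  t=1 PE[1][2]: acc=0 h=0 v=0
  t=2 PE[0][2]: acc=63 h=7 v=63
  t=2 PE[1][1]: acc=31 h=3 v=31
  t=2 PE[1][2]: acc=0 h=0 v=0
  t=3 PE[0][2]: acc=81 h=9 v=81
  t=3 PE[1][1]: acc=41 h=5 v=41
  t=3 PE[1][2]: acc=66 h=3 v=66
  t=4 PE[0][2]: acc=18 h=2 v=18
  t=4 PE[1][1]: acc=11 h=3 v=11
  t=4 PE[1][2]: acc=86 h=5 v=86
  t=5 PE[0][2]: acc=0 h=0 v=0
  t=5 PE[1][1]: acc=0 h=0 v=0
  t=5 PE[1][2]: acc=21 h=3 v=21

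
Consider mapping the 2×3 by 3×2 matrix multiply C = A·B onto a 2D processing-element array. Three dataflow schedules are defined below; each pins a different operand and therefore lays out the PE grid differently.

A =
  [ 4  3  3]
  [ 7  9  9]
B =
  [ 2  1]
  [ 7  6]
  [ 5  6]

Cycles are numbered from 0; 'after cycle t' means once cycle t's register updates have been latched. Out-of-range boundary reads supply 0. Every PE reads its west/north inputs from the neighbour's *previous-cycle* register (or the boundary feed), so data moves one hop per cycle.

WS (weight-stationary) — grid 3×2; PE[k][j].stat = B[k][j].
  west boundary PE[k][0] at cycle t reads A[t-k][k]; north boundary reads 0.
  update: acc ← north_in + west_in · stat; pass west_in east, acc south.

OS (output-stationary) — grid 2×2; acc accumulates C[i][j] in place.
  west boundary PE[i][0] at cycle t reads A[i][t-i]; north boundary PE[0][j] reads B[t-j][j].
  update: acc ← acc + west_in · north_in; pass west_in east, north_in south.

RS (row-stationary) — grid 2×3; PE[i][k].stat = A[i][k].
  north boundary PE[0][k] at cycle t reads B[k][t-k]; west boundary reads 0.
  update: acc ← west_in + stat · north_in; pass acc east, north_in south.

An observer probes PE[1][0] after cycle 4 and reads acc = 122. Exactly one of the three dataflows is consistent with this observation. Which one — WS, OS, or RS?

WS [3×2] PE[1][0] across cycles:
  step 0 · PE1,0: acc=0; fwd→0 fwd↓0
  step 1 · PE1,0: acc=29; fwd→3 fwd↓29
  step 2 · PE1,0: acc=77; fwd→9 fwd↓77
  step 3 · PE1,0: acc=0; fwd→0 fwd↓0
  step 4 · PE1,0: acc=0; fwd→0 fwd↓0
OS [2×2] PE[1][0] across cycles:
  step 0 · PE1,0: acc=0; fwd→0 fwd↓0
  step 1 · PE1,0: acc=14; fwd→7 fwd↓2
  step 2 · PE1,0: acc=77; fwd→9 fwd↓7
  step 3 · PE1,0: acc=122; fwd→9 fwd↓5
  step 4 · PE1,0: acc=122; fwd→0 fwd↓0
RS [2×3] PE[1][0] across cycles:
  step 0 · PE1,0: acc=0; fwd→0 fwd↓0
  step 1 · PE1,0: acc=14; fwd→14 fwd↓2
  step 2 · PE1,0: acc=7; fwd→7 fwd↓1
  step 3 · PE1,0: acc=0; fwd→0 fwd↓0
  step 4 · PE1,0: acc=0; fwd→0 fwd↓0

dataflow = OS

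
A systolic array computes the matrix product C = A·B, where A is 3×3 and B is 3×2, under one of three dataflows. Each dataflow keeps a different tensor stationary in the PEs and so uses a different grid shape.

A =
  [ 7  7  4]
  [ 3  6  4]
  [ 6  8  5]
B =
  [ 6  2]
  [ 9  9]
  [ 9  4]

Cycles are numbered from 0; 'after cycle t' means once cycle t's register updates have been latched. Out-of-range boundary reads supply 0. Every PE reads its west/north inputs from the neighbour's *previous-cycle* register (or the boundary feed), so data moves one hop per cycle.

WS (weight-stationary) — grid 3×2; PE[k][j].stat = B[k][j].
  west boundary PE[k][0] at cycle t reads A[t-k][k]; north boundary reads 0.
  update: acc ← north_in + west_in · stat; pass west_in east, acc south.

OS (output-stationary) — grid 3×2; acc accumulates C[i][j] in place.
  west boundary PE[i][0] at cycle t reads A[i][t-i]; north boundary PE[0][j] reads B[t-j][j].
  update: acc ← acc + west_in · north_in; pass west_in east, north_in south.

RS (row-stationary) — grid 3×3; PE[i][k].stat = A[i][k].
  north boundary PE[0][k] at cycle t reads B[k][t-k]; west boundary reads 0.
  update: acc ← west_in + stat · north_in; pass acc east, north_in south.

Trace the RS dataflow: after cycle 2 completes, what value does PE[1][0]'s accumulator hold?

Tracing RS — 3×3 array, target PE[1][0]:
  t=0 PE[0][0]: acc=42 h=42 v=6
  t=0 PE[1][0]: acc=0 h=0 v=0
  t=1 PE[0][0]: acc=14 h=14 v=2
  t=1 PE[1][0]: acc=18 h=18 v=6
  t=2 PE[0][0]: acc=0 h=0 v=0
  t=2 PE[1][0]: acc=6 h=6 v=2

PE[1][0].acc = 6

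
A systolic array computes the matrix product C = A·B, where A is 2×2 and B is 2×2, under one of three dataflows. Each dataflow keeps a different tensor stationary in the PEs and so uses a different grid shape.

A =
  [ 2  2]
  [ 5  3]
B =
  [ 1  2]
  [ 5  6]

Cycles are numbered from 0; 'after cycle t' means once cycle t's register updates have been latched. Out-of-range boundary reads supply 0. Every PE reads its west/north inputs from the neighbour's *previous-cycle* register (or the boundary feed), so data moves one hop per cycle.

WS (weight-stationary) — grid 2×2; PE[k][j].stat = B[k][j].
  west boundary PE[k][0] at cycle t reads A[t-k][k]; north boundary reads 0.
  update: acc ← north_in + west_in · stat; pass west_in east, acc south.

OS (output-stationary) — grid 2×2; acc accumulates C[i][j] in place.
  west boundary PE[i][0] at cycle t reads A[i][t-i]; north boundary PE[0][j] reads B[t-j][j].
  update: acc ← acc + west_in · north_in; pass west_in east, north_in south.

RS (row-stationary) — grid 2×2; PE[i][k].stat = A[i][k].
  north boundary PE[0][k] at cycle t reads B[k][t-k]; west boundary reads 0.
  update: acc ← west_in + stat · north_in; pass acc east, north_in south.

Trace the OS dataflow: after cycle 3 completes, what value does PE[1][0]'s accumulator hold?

Tracing OS — 2×2 array, target PE[1][0]:
  after 0 — PE[0][0] acc=2, pass-E 2, pass-S 1
  after 0 — PE[1][0] acc=0, pass-E 0, pass-S 0
  after 1 — PE[0][0] acc=12, pass-E 2, pass-S 5
  after 1 — PE[1][0] acc=5, pass-E 5, pass-S 1
  after 2 — PE[0][0] acc=12, pass-E 0, pass-S 0
  after 2 — PE[1][0] acc=20, pass-E 3, pass-S 5
  after 3 — PE[0][0] acc=12, pass-E 0, pass-S 0
  after 3 — PE[1][0] acc=20, pass-E 0, pass-S 0

PE[1][0].acc = 20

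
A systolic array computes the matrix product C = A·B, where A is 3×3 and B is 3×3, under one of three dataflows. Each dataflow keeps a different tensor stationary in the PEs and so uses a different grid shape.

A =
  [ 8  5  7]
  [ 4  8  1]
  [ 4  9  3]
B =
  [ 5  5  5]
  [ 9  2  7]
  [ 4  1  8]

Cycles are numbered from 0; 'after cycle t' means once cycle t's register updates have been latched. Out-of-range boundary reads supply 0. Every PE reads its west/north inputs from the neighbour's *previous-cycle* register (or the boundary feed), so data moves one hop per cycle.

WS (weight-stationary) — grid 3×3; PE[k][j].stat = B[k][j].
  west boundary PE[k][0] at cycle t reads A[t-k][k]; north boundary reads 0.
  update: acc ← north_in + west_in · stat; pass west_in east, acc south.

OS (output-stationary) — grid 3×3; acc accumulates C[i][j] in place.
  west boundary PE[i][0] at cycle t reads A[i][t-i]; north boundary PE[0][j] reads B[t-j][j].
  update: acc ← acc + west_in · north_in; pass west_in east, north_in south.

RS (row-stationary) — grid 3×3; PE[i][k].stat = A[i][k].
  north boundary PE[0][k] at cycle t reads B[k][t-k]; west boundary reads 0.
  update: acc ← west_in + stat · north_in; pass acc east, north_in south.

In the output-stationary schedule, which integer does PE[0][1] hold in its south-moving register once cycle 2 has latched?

register = 2

OS 3×3: PE[0][1] cycle-by-cycle (with neighbour feeds):
  after 0 — PE[0][0] acc=40, pass-E 8, pass-S 5
  after 0 — PE[0][1] acc=0, pass-E 0, pass-S 0
  after 1 — PE[0][0] acc=85, pass-E 5, pass-S 9
  after 1 — PE[0][1] acc=40, pass-E 8, pass-S 5
  after 2 — PE[0][0] acc=113, pass-E 7, pass-S 4
  after 2 — PE[0][1] acc=50, pass-E 5, pass-S 2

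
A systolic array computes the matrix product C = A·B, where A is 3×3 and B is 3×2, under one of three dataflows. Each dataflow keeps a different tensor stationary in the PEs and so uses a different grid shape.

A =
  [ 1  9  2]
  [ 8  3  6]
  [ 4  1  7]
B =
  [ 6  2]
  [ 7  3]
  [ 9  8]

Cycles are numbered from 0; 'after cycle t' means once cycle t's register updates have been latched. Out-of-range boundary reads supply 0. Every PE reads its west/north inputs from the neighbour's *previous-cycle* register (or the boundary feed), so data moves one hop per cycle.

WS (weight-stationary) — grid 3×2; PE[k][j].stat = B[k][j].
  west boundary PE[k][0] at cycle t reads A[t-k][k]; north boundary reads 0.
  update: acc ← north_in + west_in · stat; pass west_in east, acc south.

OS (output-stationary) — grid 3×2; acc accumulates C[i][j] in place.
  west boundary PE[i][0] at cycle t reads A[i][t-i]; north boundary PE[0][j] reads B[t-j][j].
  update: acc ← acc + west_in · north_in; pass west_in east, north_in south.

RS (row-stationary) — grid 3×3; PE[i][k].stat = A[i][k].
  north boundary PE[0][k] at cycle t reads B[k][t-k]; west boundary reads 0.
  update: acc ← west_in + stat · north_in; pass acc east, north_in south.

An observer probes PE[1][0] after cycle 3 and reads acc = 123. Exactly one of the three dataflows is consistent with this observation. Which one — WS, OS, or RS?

dataflow = OS

— WS: 3×2; PE[1][0] trace:
  cycle 0: PE[1][0] → acc 0, east 0, south 0
  cycle 1: PE[1][0] → acc 69, east 9, south 69
  cycle 2: PE[1][0] → acc 69, east 3, south 69
  cycle 3: PE[1][0] → acc 31, east 1, south 31
— OS: 3×2; PE[1][0] trace:
  cycle 0: PE[1][0] → acc 0, east 0, south 0
  cycle 1: PE[1][0] → acc 48, east 8, south 6
  cycle 2: PE[1][0] → acc 69, east 3, south 7
  cycle 3: PE[1][0] → acc 123, east 6, south 9
— RS: 3×3; PE[1][0] trace:
  cycle 0: PE[1][0] → acc 0, east 0, south 0
  cycle 1: PE[1][0] → acc 48, east 48, south 6
  cycle 2: PE[1][0] → acc 16, east 16, south 2
  cycle 3: PE[1][0] → acc 0, east 0, south 0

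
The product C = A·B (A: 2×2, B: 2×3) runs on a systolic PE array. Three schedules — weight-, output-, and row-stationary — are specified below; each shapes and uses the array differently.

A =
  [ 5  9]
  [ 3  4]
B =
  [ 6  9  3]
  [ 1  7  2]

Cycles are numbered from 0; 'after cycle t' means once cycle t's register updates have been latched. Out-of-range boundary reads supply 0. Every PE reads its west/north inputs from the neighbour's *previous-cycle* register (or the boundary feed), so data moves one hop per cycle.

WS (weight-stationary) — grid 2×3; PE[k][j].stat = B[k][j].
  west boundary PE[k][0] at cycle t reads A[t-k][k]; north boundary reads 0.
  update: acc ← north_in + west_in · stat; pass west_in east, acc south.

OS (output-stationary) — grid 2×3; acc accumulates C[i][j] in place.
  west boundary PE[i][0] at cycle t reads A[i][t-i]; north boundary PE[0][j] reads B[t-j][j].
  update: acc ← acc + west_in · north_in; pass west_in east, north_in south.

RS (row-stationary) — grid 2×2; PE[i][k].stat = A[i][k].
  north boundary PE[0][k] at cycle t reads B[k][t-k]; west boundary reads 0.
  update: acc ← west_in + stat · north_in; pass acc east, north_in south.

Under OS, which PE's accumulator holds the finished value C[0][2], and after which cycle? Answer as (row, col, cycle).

(row, col, cycle) = (0, 2, 3)

Under OS, C[0][2] lands at PE[0][2]:
  t=0 PE[0][2]: acc=0 h=0 v=0
  t=1 PE[0][2]: acc=0 h=0 v=0
  t=2 PE[0][2]: acc=15 h=5 v=3
  t=3 PE[0][2]: acc=33 h=9 v=2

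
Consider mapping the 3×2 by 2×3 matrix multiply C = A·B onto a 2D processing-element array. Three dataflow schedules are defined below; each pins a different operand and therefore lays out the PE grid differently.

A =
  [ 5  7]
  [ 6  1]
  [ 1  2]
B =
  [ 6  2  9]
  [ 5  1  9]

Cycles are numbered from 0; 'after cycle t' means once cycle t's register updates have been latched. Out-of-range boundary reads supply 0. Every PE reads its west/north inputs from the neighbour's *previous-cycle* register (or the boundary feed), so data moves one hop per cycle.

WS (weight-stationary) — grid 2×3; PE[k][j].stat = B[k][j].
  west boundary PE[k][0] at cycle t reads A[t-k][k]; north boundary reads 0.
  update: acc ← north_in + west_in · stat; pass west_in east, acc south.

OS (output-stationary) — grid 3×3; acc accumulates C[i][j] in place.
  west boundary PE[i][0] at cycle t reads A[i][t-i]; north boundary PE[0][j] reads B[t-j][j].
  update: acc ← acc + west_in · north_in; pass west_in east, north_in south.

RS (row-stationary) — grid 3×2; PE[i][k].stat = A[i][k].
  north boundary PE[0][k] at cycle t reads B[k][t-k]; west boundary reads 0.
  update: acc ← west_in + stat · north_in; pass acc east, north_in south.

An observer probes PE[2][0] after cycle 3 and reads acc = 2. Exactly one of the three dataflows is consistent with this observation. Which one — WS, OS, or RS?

WS (2×3): PE[2][0] does not exist.
— OS: 3×3; PE[2][0] trace:
  t=0 PE[2][0]: acc=0 h=0 v=0
  t=1 PE[2][0]: acc=0 h=0 v=0
  t=2 PE[2][0]: acc=6 h=1 v=6
  t=3 PE[2][0]: acc=16 h=2 v=5
— RS: 3×2; PE[2][0] trace:
  t=0 PE[2][0]: acc=0 h=0 v=0
  t=1 PE[2][0]: acc=0 h=0 v=0
  t=2 PE[2][0]: acc=6 h=6 v=6
  t=3 PE[2][0]: acc=2 h=2 v=2

dataflow = RS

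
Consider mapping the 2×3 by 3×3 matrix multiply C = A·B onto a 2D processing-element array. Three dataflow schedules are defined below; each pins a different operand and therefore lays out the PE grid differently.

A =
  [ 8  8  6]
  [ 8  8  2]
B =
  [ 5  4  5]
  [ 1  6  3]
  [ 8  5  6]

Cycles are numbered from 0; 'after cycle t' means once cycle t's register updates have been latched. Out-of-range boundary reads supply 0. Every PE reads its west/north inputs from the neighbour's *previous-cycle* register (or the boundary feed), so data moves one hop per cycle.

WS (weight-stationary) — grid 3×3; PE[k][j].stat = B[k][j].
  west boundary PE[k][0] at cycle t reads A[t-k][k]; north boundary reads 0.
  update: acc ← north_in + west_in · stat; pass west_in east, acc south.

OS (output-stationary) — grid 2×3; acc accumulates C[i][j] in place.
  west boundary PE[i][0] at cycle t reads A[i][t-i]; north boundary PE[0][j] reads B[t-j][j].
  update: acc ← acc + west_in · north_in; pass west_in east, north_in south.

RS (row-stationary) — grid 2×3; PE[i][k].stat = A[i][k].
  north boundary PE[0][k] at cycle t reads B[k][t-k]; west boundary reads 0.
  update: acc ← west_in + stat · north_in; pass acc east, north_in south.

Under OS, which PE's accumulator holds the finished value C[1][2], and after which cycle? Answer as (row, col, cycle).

OS: C[1][2] accumulates in PE[1][2]:
  t=0 PE[1][2]: acc=0 h=0 v=0
  t=1 PE[1][2]: acc=0 h=0 v=0
  t=2 PE[1][2]: acc=0 h=0 v=0
  t=3 PE[1][2]: acc=40 h=8 v=5
  t=4 PE[1][2]: acc=64 h=8 v=3
  t=5 PE[1][2]: acc=76 h=2 v=6

(row, col, cycle) = (1, 2, 5)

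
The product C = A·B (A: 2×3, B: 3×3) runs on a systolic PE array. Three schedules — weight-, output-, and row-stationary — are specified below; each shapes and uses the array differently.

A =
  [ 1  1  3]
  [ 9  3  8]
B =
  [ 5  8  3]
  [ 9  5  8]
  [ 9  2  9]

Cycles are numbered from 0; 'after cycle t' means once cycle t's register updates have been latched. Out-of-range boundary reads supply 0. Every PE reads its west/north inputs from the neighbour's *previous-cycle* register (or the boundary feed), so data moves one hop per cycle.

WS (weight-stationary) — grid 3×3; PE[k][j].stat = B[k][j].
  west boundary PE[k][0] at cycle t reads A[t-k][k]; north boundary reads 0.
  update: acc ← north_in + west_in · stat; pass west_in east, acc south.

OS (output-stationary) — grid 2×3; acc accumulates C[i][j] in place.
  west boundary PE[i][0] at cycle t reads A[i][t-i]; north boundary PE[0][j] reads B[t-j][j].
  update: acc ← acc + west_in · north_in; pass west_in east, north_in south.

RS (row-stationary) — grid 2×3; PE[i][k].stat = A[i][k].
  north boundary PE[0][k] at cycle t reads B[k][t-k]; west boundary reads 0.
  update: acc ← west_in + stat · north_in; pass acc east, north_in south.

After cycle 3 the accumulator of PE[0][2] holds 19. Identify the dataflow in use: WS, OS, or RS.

Under WS (3×3), PE[0][2]:
  t=0 PE[0][2]: acc=0 h=0 v=0
  t=1 PE[0][2]: acc=0 h=0 v=0
  t=2 PE[0][2]: acc=3 h=1 v=3
  t=3 PE[0][2]: acc=27 h=9 v=27
Under OS (2×3), PE[0][2]:
  t=0 PE[0][2]: acc=0 h=0 v=0
  t=1 PE[0][2]: acc=0 h=0 v=0
  t=2 PE[0][2]: acc=3 h=1 v=3
  t=3 PE[0][2]: acc=11 h=1 v=8
Under RS (2×3), PE[0][2]:
  t=0 PE[0][2]: acc=0 h=0 v=0
  t=1 PE[0][2]: acc=0 h=0 v=0
  t=2 PE[0][2]: acc=41 h=41 v=9
  t=3 PE[0][2]: acc=19 h=19 v=2

dataflow = RS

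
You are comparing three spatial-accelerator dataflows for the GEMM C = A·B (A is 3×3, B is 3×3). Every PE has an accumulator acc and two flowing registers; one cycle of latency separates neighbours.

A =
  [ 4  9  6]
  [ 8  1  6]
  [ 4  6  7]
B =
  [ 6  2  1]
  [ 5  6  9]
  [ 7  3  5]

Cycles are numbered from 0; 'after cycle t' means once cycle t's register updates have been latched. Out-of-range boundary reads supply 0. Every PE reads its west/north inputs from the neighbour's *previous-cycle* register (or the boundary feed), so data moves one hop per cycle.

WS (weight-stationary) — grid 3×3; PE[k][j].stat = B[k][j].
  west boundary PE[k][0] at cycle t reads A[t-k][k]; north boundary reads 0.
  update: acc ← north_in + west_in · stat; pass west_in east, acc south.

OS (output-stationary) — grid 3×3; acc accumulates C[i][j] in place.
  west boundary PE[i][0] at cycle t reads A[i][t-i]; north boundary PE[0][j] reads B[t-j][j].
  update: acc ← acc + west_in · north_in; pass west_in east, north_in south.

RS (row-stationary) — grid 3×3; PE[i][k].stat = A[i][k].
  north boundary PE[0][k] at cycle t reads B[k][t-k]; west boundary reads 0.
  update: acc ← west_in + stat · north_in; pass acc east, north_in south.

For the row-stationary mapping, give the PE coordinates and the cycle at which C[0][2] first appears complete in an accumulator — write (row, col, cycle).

(row, col, cycle) = (0, 2, 4)

RS — PE[0][2] is where C[0][2] collects:
  cycle 0: PE[0][2] → acc 0, east 0, south 0
  cycle 1: PE[0][2] → acc 0, east 0, south 0
  cycle 2: PE[0][2] → acc 111, east 111, south 7
  cycle 3: PE[0][2] → acc 80, east 80, south 3
  cycle 4: PE[0][2] → acc 115, east 115, south 5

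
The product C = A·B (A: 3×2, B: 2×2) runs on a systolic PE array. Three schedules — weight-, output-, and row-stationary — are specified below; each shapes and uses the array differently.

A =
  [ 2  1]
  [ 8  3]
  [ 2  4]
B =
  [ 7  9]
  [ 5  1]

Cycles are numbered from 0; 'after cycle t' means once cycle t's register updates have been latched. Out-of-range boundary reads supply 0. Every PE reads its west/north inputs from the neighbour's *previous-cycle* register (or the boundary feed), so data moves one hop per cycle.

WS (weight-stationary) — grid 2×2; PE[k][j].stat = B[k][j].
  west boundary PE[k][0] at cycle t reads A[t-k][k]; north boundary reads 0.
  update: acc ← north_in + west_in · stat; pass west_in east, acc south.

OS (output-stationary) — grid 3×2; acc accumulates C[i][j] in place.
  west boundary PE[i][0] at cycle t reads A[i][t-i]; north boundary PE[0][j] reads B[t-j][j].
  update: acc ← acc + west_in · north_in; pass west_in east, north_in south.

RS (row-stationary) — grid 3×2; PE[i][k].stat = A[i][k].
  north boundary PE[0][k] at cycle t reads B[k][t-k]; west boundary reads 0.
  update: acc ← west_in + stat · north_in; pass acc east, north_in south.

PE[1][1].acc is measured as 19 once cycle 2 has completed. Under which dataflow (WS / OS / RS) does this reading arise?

Under WS (2×2), PE[1][1]:
  c0 r1c1: 0 / 0 / 0
  c1 r1c1: 0 / 0 / 0
  c2 r1c1: 19 / 1 / 19
Under OS (3×2), PE[1][1]:
  c0 r1c1: 0 / 0 / 0
  c1 r1c1: 0 / 0 / 0
  c2 r1c1: 72 / 8 / 9
Under RS (3×2), PE[1][1]:
  c0 r1c1: 0 / 0 / 0
  c1 r1c1: 0 / 0 / 0
  c2 r1c1: 71 / 71 / 5

dataflow = WS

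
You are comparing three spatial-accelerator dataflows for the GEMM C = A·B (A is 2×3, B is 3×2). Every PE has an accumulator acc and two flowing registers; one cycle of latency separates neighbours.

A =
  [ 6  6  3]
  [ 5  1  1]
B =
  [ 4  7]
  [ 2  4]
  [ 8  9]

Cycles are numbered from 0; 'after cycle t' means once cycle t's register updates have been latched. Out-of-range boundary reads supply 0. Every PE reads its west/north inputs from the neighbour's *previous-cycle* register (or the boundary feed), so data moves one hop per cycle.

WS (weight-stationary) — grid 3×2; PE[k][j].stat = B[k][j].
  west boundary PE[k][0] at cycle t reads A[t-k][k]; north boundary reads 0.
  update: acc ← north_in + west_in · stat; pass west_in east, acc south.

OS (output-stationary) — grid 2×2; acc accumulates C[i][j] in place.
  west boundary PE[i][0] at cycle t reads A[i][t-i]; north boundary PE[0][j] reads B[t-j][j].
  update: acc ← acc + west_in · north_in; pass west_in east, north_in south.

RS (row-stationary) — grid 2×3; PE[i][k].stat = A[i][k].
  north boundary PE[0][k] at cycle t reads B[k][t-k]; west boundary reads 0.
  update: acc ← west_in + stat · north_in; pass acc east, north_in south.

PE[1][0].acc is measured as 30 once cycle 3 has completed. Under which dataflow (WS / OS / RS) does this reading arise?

Under WS (3×2), PE[1][0]:
  @0  [1,0]  acc 0  |  →0  ↓0
  @1  [1,0]  acc 36  |  →6  ↓36
  @2  [1,0]  acc 22  |  →1  ↓22
  @3  [1,0]  acc 0  |  →0  ↓0
Under OS (2×2), PE[1][0]:
  @0  [1,0]  acc 0  |  →0  ↓0
  @1  [1,0]  acc 20  |  →5  ↓4
  @2  [1,0]  acc 22  |  →1  ↓2
  @3  [1,0]  acc 30  |  →1  ↓8
Under RS (2×3), PE[1][0]:
  @0  [1,0]  acc 0  |  →0  ↓0
  @1  [1,0]  acc 20  |  →20  ↓4
  @2  [1,0]  acc 35  |  →35  ↓7
  @3  [1,0]  acc 0  |  →0  ↓0

dataflow = OS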